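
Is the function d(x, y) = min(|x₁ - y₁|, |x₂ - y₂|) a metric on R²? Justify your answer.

No. d fails identity of indiscernibles: take x = (3, 0) and y = (3, 6). Then d(x,y) = min(|3 - 3|, |0 - 6|) = min(0, 6) = 0, yet x ≠ y.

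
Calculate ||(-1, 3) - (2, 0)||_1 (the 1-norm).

Σ|x_i - y_i| = |-1 - 2| + |3 - 0| = 3 + 3 = 6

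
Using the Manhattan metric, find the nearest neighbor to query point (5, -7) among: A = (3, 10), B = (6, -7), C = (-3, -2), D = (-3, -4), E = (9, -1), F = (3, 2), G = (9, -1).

Distances: d(A) = 19, d(B) = 1, d(C) = 13, d(D) = 11, d(E) = 10, d(F) = 11, d(G) = 10. Nearest: B = (6, -7) with distance 1.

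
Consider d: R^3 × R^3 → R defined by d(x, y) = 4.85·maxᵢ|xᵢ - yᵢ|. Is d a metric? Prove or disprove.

Yes. The L∞ (Chebyshev) norm induces a metric on R^3, and multiplying a metric by a positive constant 4.85 > 0 preserves all four axioms: non-negativity (4.85·||x-y|| ≥ 0), identity (4.85·||x-y|| = 0 ⟺ ||x-y|| = 0 ⟺ x = y), symmetry (||x-y|| = ||y-x||), and the triangle inequality (4.85·||x-z|| ≤ 4.85·||x-y|| + 4.85·||y-z||). So d is a metric.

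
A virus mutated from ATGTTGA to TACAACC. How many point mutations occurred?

Differing positions: 1, 2, 3, 4, 5, 6, 7. Hamming distance = 7.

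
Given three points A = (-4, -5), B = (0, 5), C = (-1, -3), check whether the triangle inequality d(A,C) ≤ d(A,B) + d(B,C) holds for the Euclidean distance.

d(A,B) = √(4² + 10²) = √116 ≈ 10.7703, d(B,C) = √(1² + 8²) = √65 ≈ 8.0623, d(A,C) = √(3² + 2²) = √13 ≈ 3.6056.
d(A,C) ≈ 3.6056 ≤ 10.7703 + 8.0623 = 18.8326. Triangle inequality is satisfied.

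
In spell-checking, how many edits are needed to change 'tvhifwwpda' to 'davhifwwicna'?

Let D[i][j] be the edit distance between the first i characters of 'tvhifwwpda' and the first j characters of 'davhifwwicna', with D[i][0] = i, D[0][j] = j, and D[i][j] = D[i-1][j-1] if the characters match, else 1 + min(D[i-1][j], D[i][j-1], D[i-1][j-1]). Filling the table (rows: prefixes of 'tvhifwwpda', columns: prefixes of 'davhifwwicna'):
     ε  d  a  v  h  i  f  w  w  i  c  n  a
  ε  0  1  2  3  4  5  6  7  8  9 10 11 12
  t  1  1  2  3  4  5  6  7  8  9 10 11 12
  v  2  2  2  2  3  4  5  6  7  8  9 10 11
  h  3  3  3  3  2  3  4  5  6  7  8  9 10
  i  4  4  4  4  3  2  3  4  5  6  7  8  9
  f  5  5  5  5  4  3  2  3  4  5  6  7  8
  w  6  6  6  6  5  4  3  2  3  4  5  6  7
  w  7  7  7  7  6  5  4  3  2  3  4  5  6
  p  8  8  8  8  7  6  5  4  3  3  4  5  6
  d  9  8  9  9  8  7  6  5  4  4  4  5  6
  a 10  9  8  9  9  8  7  6  5  5  5  5  5
The bottom-right entry gives D[10][12] = 5, so no sequence of fewer than 5 edits works. Backtracking through the table gives one optimal edit sequence (5 edits):
  tvhifwwpda → dtvhifwwpda (ins d @1)
  dtvhifwwpda → davhifwwpda (sub t→a @2)
  davhifwwpda → davhifwwipda (ins i @9)
  davhifwwipda → davhifwwicda (sub p→c @10)
  davhifwwicda → davhifwwicna (sub d→n @11)
Edit distance = 5.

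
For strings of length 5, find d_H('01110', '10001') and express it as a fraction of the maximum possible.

Differing positions: 1, 2, 3, 4, 5. Hamming distance = 5. The maximum possible Hamming distance for length-5 strings is 5, so d_H/5 = 5/5 = 1.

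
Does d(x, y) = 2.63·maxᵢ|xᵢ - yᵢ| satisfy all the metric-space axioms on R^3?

Yes. The L∞ (Chebyshev) norm induces a metric on R^3, and multiplying a metric by a positive constant 2.63 > 0 preserves all four axioms: non-negativity (2.63·||x-y|| ≥ 0), identity (2.63·||x-y|| = 0 ⟺ ||x-y|| = 0 ⟺ x = y), symmetry (||x-y|| = ||y-x||), and the triangle inequality (2.63·||x-z|| ≤ 2.63·||x-y|| + 2.63·||y-z||). So d is a metric.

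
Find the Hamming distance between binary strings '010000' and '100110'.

Differing positions: 1, 2, 4, 5. Hamming distance = 4.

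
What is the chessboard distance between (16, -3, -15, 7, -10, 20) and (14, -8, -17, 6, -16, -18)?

max(|x_i - y_i|) = max(|16 - 14|, |-3 - (-8)|, |-15 - (-17)|, |7 - 6|, |-10 - (-16)|, |20 - (-18)|) = max(2, 5, 2, 1, 6, 38) = 38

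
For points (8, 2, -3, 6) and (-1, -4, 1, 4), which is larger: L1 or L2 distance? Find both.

L1 = |8 - (-1)| + |2 - (-4)| + |-3 - 1| + |6 - 4| = 9 + 6 + 4 + 2 = 21
L2 = √(9² + 6² + 4² + 2²) = √137 ≈ 11.7047
L1 ≥ L2 always (equality iff movement is along one axis); L1 > L2 here.
Ratio L1/L2 = 21/√137 ≈ 1.7942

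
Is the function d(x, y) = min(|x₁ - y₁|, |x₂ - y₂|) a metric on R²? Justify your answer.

No. d fails identity of indiscernibles: take x = (2, 0) and y = (2, 9). Then d(x,y) = min(|2 - 2|, |0 - 9|) = min(0, 9) = 0, yet x ≠ y.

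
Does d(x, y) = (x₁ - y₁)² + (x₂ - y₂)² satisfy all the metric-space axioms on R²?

No. The squared Euclidean distance fails the triangle inequality. Counterexample: x = (0, 0), y = (5, 3), z = (10, 6). d(x,z) = 10² + 6² = 136, but d(x,y) + d(y,z) = (5² + 3²) + (5² + 3²) = 34 + 34 = 68. Since 136 > 68, the triangle inequality is violated. (Note: √d, the ordinary Euclidean distance, IS a metric.)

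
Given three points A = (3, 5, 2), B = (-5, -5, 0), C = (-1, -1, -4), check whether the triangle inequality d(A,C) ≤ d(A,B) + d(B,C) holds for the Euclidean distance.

d(A,B) = √(8² + 10² + 2²) = √168 ≈ 12.9615, d(B,C) = √(4² + 4² + 4²) = √48 ≈ 6.9282, d(A,C) = √(4² + 6² + 6²) = √88 ≈ 9.3808.
d(A,C) ≈ 9.3808 ≤ 12.9615 + 6.9282 = 19.8897. Triangle inequality is satisfied.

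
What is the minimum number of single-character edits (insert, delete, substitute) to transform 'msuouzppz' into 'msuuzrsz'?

Let D[i][j] be the edit distance between the first i characters of 'msuouzppz' and the first j characters of 'msuuzrsz', with D[i][0] = i, D[0][j] = j, and D[i][j] = D[i-1][j-1] if the characters match, else 1 + min(D[i-1][j], D[i][j-1], D[i-1][j-1]). Filling the table (rows: prefixes of 'msuouzppz', columns: prefixes of 'msuuzrsz'):
     ε  m  s  u  u  z  r  s  z
  ε  0  1  2  3  4  5  6  7  8
  m  1  0  1  2  3  4  5  6  7
  s  2  1  0  1  2  3  4  5  6
  u  3  2  1  0  1  2  3  4  5
  o  4  3  2  1  1  2  3  4  5
  u  5  4  3  2  1  2  3  4  5
  z  6  5  4  3  2  1  2  3  4
  p  7  6  5  4  3  2  2  3  4
  p  8  7  6  5  4  3  3  3  4
  z  9  8  7  6  5  4  4  4  3
The bottom-right entry gives D[9][8] = 3, so no sequence of fewer than 3 edits works. Backtracking through the table gives one optimal edit sequence (3 edits):
  msuouzppz → msuuzppz (del o @4)
  msuuzppz → msuuzrpz (sub p→r @6)
  msuuzrpz → msuuzrsz (sub p→s @7)
Edit distance = 3.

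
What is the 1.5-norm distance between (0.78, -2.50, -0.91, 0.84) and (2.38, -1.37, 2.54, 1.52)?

(Σ|x_i - y_i|^1.5)^(1/1.5) = (|0.78 - 2.38|^1.5 + |-2.5 - (-1.37)|^1.5 + |-0.91 - 2.54|^1.5 + |0.84 - 1.52|^1.5)^(1/1.5)
= (1.6^1.5 + 1.13^1.5 + 3.45^1.5 + 0.68^1.5)^(1/1.5) ≈ (2.0239 + 1.2012 + 6.4081 + 0.5607)^(1/1.5) = (10.1939)^(1/1.5) ≈ 4.7014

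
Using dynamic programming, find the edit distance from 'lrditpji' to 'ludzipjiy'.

Let D[i][j] be the edit distance between the first i characters of 'lrditpji' and the first j characters of 'ludzipjiy', with D[i][0] = i, D[0][j] = j, and D[i][j] = D[i-1][j-1] if the characters match, else 1 + min(D[i-1][j], D[i][j-1], D[i-1][j-1]). Filling the table (rows: prefixes of 'lrditpji', columns: prefixes of 'ludzipjiy'):
     ε  l  u  d  z  i  p  j  i  y
  ε  0  1  2  3  4  5  6  7  8  9
  l  1  0  1  2  3  4  5  6  7  8
  r  2  1  1  2  3  4  5  6  7  8
  d  3  2  2  1  2  3  4  5  6  7
  i  4  3  3  2  2  2  3  4  5  6
  t  5  4  4  3  3  3  3  4  5  6
  p  6  5  5  4  4  4  3  4  5  6
  j  7  6  6  5  5  5  4  3  4  5
  i  8  7  7  6  6  5  5  4  3  4
The bottom-right entry gives D[8][9] = 4, so no sequence of fewer than 4 edits works. Backtracking through the table gives one optimal edit sequence (4 edits):
  lrditpji → luditpji (sub r→u @2)
  luditpji → ludztpji (sub i→z @4)
  ludztpji → ludzipji (sub t→i @5)
  ludzipji → ludzipjiy (ins y @9)
Edit distance = 4.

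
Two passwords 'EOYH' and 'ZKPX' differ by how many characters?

Differing positions: 1, 2, 3, 4. Hamming distance = 4.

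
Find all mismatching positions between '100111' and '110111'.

Differing positions: 2. Hamming distance = 1.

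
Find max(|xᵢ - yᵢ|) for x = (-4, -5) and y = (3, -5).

max(|x_i - y_i|) = max(|-4 - 3|, |-5 - (-5)|) = max(7, 0) = 7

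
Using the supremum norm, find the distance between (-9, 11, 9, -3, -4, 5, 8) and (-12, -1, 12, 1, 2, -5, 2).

max(|x_i - y_i|) = max(|-9 - (-12)|, |11 - (-1)|, |9 - 12|, |-3 - 1|, |-4 - 2|, |5 - (-5)|, |8 - 2|) = max(3, 12, 3, 4, 6, 10, 6) = 12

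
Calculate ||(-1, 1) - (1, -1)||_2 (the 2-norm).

(Σ|x_i - y_i|^2)^(1/2) = (|-1 - 1|^2 + |1 - (-1)|^2)^(1/2)
= (2^2 + 2^2)^(1/2) = (4 + 4)^(1/2) = (8)^(1/2) ≈ 2.8284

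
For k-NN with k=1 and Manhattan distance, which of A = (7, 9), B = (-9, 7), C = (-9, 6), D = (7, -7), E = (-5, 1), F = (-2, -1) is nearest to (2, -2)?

Distances: d(A) = 16, d(B) = 20, d(C) = 19, d(D) = 10, d(E) = 10, d(F) = 5. Nearest: F = (-2, -1) with distance 5.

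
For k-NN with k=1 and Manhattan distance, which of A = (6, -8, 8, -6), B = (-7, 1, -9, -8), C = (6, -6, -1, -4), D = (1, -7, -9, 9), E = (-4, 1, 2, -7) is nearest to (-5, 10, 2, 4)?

Distances: d(A) = 45, d(B) = 34, d(C) = 38, d(D) = 39, d(E) = 21. Nearest: E = (-4, 1, 2, -7) with distance 21.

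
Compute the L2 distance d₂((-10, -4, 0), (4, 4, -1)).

√(Σ(x_i - y_i)²) = √((-10 - 4)² + (-4 - 4)² + (0 - (-1))²)
= √((-14)² + (-8)² + 1²) = √(196 + 64 + 1) = √261 ≈ 16.1555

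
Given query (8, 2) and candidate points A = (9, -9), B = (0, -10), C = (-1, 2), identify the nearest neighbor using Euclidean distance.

Distances: d(A) ≈ 11.0454, d(B) ≈ 14.4222, d(C) = 9. Nearest: C = (-1, 2) with distance 9.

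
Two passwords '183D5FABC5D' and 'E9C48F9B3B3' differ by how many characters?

Differing positions: 1, 2, 3, 4, 5, 7, 9, 10, 11. Hamming distance = 9.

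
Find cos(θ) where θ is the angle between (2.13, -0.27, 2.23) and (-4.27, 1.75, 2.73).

With u = (2.13, -0.27, 2.23), v = (-4.27, 1.75, 2.73):
u·v = 2.13·(-4.27) + (-0.27)·1.75 + 2.23·2.73 = (-9.0951) + (-0.4725) + 6.0879 = -3.4797.
|u| = √(2.13² + (-0.27)² + 2.23²) = √(4.5369 + 0.0729 + 4.9729) = √9.5827, |v| = √((-4.27)² + 1.75² + 2.73²) = √(18.2329 + 3.0625 + 7.4529) = √28.7483.
cos θ = (u·v)/(|u||v|) = -3.4797/(√9.5827·√28.7483) ≈ -0.2096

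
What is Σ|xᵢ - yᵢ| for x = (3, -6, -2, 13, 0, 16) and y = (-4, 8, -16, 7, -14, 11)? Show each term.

Σ|x_i - y_i| = |3 - (-4)| + |-6 - 8| + |-2 - (-16)| + |13 - 7| + |0 - (-14)| + |16 - 11| = 7 + 14 + 14 + 6 + 14 + 5 = 60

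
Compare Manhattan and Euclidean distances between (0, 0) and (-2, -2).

L1 = |0 - (-2)| + |0 - (-2)| = 2 + 2 = 4
L2 = √(2² + 2²) = √8 ≈ 2.8284
L1 ≥ L2 always (equality iff movement is along one axis); L1 > L2 here.
Ratio L1/L2 = 4/√8 ≈ 1.4142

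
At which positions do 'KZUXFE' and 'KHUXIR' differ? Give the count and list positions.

Differing positions: 2, 5, 6. Hamming distance = 3.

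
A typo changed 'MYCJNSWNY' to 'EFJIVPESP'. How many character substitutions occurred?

Differing positions: 1, 2, 3, 4, 5, 6, 7, 8, 9. Hamming distance = 9.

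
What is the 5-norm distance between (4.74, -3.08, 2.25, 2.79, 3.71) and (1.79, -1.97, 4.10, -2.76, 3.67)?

(Σ|x_i - y_i|^5)^(1/5) = (|4.74 - 1.79|^5 + |-3.08 - (-1.97)|^5 + |2.25 - 4.1|^5 + |2.79 - (-2.76)|^5 + |3.71 - 3.67|^5)^(1/5)
= (2.95^5 + 1.11^5 + 1.85^5 + 5.55^5 + 0.04^5)^(1/5) ≈ (223.4138 + 1.6851 + 21.67 + 5265.8067 + 0)^(1/5) = (5512.5756)^(1/5) ≈ 5.6011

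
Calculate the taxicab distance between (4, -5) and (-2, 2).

Σ|x_i - y_i| = |4 - (-2)| + |-5 - 2| = 6 + 7 = 13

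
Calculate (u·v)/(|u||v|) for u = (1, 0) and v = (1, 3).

With u = (1, 0), v = (1, 3):
u·v = 1·1 + 0·3 = 1 + 0 = 1.
|u| = √(1² + 0²) = √1, |v| = √(1² + 3²) = √10, so |u||v| = √(1·10) = √10.
cos θ = (u·v)/(|u||v|) = 1/√10 ≈ 0.3162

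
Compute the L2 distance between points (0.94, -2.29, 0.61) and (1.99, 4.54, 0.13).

(Σ|x_i - y_i|^2)^(1/2) = (|0.94 - 1.99|^2 + |-2.29 - 4.54|^2 + |0.61 - 0.13|^2)^(1/2)
= (1.05^2 + 6.83^2 + 0.48^2)^(1/2) = (1.1025 + 46.6489 + 0.2304)^(1/2) = (47.9818)^(1/2) ≈ 6.9269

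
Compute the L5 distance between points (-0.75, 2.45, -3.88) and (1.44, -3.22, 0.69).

(Σ|x_i - y_i|^5)^(1/5) = (|-0.75 - 1.44|^5 + |2.45 - (-3.22)|^5 + |-3.88 - 0.69|^5)^(1/5)
= (2.19^5 + 5.67^5 + 4.57^5)^(1/5) ≈ (50.3756 + 5860.2385 + 1993.3382)^(1/5) = (7903.9523)^(1/5) ≈ 6.0196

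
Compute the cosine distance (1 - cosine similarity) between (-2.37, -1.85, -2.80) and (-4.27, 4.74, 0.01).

With u = (-2.37, -1.85, -2.80), v = (-4.27, 4.74, 0.01):
u·v = (-2.37)·(-4.27) + (-1.85)·4.74 + (-2.8)·0.01 = 10.1199 + (-8.769) + (-0.028) = 1.3229.
|u| = √((-2.37)² + (-1.85)² + (-2.8)²) = √(5.6169 + 3.4225 + 7.84) = √16.8794, |v| = √((-4.27)² + 4.74² + 0.01²) = √(18.2329 + 22.4676 + 0.0001) = √40.7006.
cos θ = (u·v)/(|u||v|) = 1.3229/(√16.8794·√40.7006) ≈ 0.0505
Cosine distance = 1 - cos θ ≈ 1 - 0.0505 = 0.9495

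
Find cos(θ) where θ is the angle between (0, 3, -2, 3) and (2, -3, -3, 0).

With u = (0, 3, -2, 3), v = (2, -3, -3, 0):
u·v = 0·2 + 3·(-3) + (-2)·(-3) + 3·0 = 0 + (-9) + 6 + 0 = -3.
|u| = √(0² + 3² + (-2)² + 3²) = √22, |v| = √(2² + (-3)² + (-3)² + 0²) = √22, so |u||v| = √(22·22) = √484 = 22.
cos θ = (u·v)/(|u||v|) = -3/22 ≈ -0.1364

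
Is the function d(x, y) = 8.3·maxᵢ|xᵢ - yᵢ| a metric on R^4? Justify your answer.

Yes. The L∞ (Chebyshev) norm induces a metric on R^4, and multiplying a metric by a positive constant 8.3 > 0 preserves all four axioms: non-negativity (8.3·||x-y|| ≥ 0), identity (8.3·||x-y|| = 0 ⟺ ||x-y|| = 0 ⟺ x = y), symmetry (||x-y|| = ||y-x||), and the triangle inequality (8.3·||x-z|| ≤ 8.3·||x-y|| + 8.3·||y-z||). So d is a metric.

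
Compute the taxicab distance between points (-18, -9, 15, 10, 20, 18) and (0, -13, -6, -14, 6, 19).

Σ|x_i - y_i| = |-18 - 0| + |-9 - (-13)| + |15 - (-6)| + |10 - (-14)| + |20 - 6| + |18 - 19| = 18 + 4 + 21 + 24 + 14 + 1 = 82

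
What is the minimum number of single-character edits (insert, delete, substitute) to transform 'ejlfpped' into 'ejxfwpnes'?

Let D[i][j] be the edit distance between the first i characters of 'ejlfpped' and the first j characters of 'ejxfwpnes', with D[i][0] = i, D[0][j] = j, and D[i][j] = D[i-1][j-1] if the characters match, else 1 + min(D[i-1][j], D[i][j-1], D[i-1][j-1]). Filling the table (rows: prefixes of 'ejlfpped', columns: prefixes of 'ejxfwpnes'):
     ε  e  j  x  f  w  p  n  e  s
  ε  0  1  2  3  4  5  6  7  8  9
  e  1  0  1  2  3  4  5  6  7  8
  j  2  1  0  1  2  3  4  5  6  7
  l  3  2  1  1  2  3  4  5  6  7
  f  4  3  2  2  1  2  3  4  5  6
  p  5  4  3  3  2  2  2  3  4  5
  p  6  5  4  4  3  3  2  3  4  5
  e  7  6  5  5  4  4  3  3  3  4
  d  8  7  6  6  5  5  4  4  4  4
The bottom-right entry gives D[8][9] = 4, so no sequence of fewer than 4 edits works. Backtracking through the table gives one optimal edit sequence (4 edits):
  ejlfpped → ejxfpped (sub l→x @3)
  ejxfpped → ejxfwpped (ins w @5)
  ejxfwpped → ejxfwpned (sub p→n @7)
  ejxfwpned → ejxfwpnes (sub d→s @9)
Edit distance = 4.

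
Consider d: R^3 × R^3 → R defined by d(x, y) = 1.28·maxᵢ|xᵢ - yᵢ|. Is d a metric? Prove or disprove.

Yes. The L∞ (Chebyshev) norm induces a metric on R^3, and multiplying a metric by a positive constant 1.28 > 0 preserves all four axioms: non-negativity (1.28·||x-y|| ≥ 0), identity (1.28·||x-y|| = 0 ⟺ ||x-y|| = 0 ⟺ x = y), symmetry (||x-y|| = ||y-x||), and the triangle inequality (1.28·||x-z|| ≤ 1.28·||x-y|| + 1.28·||y-z||). So d is a metric.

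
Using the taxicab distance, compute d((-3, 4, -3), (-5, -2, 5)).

Σ|x_i - y_i| = |-3 - (-5)| + |4 - (-2)| + |-3 - 5| = 2 + 6 + 8 = 16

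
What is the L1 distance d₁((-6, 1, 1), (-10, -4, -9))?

Σ|x_i - y_i| = |-6 - (-10)| + |1 - (-4)| + |1 - (-9)| = 4 + 5 + 10 = 19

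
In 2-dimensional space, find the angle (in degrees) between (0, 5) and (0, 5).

With u = (0, 5), v = (0, 5):
u·v = 0·0 + 5·5 = 0 + 25 = 25.
|u| = √(0² + 5²) = √25, |v| = √(0² + 5²) = √25, so |u||v| = √(25·25) = √625 = 25.
cos θ = (u·v)/(|u||v|) = 25/25 = 1 (the vectors are parallel, pointing the same way)
θ = arccos(1) = 0°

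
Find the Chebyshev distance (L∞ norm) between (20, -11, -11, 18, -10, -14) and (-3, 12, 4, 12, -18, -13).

max(|x_i - y_i|) = max(|20 - (-3)|, |-11 - 12|, |-11 - 4|, |18 - 12|, |-10 - (-18)|, |-14 - (-13)|) = max(23, 23, 15, 6, 8, 1) = 23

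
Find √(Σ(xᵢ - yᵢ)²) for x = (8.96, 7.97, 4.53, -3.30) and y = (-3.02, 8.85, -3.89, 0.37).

√(Σ(x_i - y_i)²) = √((8.96 - (-3.02))² + (7.97 - 8.85)² + (4.53 - (-3.89))² + (-3.3 - 0.37)²)
= √(11.98² + (-0.88)² + 8.42² + (-3.67)²) = √(143.5204 + 0.7744 + 70.8964 + 13.4689) = √228.6601 ≈ 15.1215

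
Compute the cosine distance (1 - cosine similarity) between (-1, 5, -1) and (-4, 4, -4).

With u = (-1, 5, -1), v = (-4, 4, -4):
u·v = (-1)·(-4) + 5·4 + (-1)·(-4) = 4 + 20 + 4 = 28.
|u| = √((-1)² + 5² + (-1)²) = √27, |v| = √((-4)² + 4² + (-4)²) = √48, so |u||v| = √(27·48) = √1296 = 36.
cos θ = (u·v)/(|u||v|) = 28/36 ≈ 0.7778
Cosine distance = 1 - cos θ ≈ 1 - 0.7778 = 0.2222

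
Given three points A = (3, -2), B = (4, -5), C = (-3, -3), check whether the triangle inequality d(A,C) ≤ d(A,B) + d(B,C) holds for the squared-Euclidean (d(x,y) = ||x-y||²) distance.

d(A,B) = 1² + 3² = 10, d(B,C) = 7² + 2² = 53, d(A,C) = 6² + 1² = 37.
d(A,C) = 37 ≤ 10 + 53 = 63. Triangle inequality is satisfied.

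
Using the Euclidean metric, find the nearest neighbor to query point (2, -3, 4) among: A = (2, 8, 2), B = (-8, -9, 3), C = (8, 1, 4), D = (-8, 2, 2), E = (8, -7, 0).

Distances: d(A) ≈ 11.1803, d(B) ≈ 11.7047, d(C) ≈ 7.2111, d(D) ≈ 11.3578, d(E) ≈ 8.2462. Nearest: C = (8, 1, 4) with distance 7.2111.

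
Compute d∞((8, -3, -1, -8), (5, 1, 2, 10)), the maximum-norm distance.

max(|x_i - y_i|) = max(|8 - 5|, |-3 - 1|, |-1 - 2|, |-8 - 10|) = max(3, 4, 3, 18) = 18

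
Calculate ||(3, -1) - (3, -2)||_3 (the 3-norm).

(Σ|x_i - y_i|^3)^(1/3) = (|3 - 3|^3 + |-1 - (-2)|^3)^(1/3)
= (0^3 + 1^3)^(1/3) = (0 + 1)^(1/3) = (1)^(1/3) = 1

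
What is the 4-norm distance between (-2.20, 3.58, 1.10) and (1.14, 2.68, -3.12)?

(Σ|x_i - y_i|^4)^(1/4) = (|-2.2 - 1.14|^4 + |3.58 - 2.68|^4 + |1.1 - (-3.12)|^4)^(1/4)
= (3.34^4 + 0.9^4 + 4.22^4)^(1/4) ≈ (124.4474 + 0.6561 + 317.1391)^(1/4) = (442.2426)^(1/4) ≈ 4.5858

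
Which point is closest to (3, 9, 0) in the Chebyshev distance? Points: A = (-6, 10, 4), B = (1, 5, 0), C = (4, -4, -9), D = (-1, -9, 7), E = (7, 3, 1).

Distances: d(A) = 9, d(B) = 4, d(C) = 13, d(D) = 18, d(E) = 6. Nearest: B = (1, 5, 0) with distance 4.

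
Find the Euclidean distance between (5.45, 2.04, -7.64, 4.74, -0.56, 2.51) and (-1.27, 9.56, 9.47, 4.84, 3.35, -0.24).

√(Σ(x_i - y_i)²) = √((5.45 - (-1.27))² + (2.04 - 9.56)² + (-7.64 - 9.47)² + (4.74 - 4.84)² + (-0.56 - 3.35)² + (2.51 - (-0.24))²)
= √(6.72² + (-7.52)² + (-17.11)² + (-0.1)² + (-3.91)² + 2.75²) = √(45.1584 + 56.5504 + 292.7521 + 0.01 + 15.2881 + 7.5625) = √417.3215 ≈ 20.4284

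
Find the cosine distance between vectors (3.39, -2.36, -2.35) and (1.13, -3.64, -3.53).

With u = (3.39, -2.36, -2.35), v = (1.13, -3.64, -3.53):
u·v = 3.39·1.13 + (-2.36)·(-3.64) + (-2.35)·(-3.53) = 3.8307 + 8.5904 + 8.2955 = 20.7166.
|u| = √(3.39² + (-2.36)² + (-2.35)²) = √(11.4921 + 5.5696 + 5.5225) = √22.5842, |v| = √(1.13² + (-3.64)² + (-3.53)²) = √(1.2769 + 13.2496 + 12.4609) = √26.9874.
cos θ = (u·v)/(|u||v|) = 20.7166/(√22.5842·√26.9874) ≈ 0.8391
Cosine distance = 1 - cos θ ≈ 1 - 0.8391 = 0.1609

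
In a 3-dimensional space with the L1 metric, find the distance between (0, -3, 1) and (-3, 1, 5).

Σ|x_i - y_i| = |0 - (-3)| + |-3 - 1| + |1 - 5| = 3 + 4 + 4 = 11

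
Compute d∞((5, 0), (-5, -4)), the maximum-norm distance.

max(|x_i - y_i|) = max(|5 - (-5)|, |0 - (-4)|) = max(10, 4) = 10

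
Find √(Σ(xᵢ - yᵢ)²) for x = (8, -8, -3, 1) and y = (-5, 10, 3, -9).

√(Σ(x_i - y_i)²) = √((8 - (-5))² + (-8 - 10)² + (-3 - 3)² + (1 - (-9))²)
= √(13² + (-18)² + (-6)² + 10²) = √(169 + 324 + 36 + 100) = √629 ≈ 25.0799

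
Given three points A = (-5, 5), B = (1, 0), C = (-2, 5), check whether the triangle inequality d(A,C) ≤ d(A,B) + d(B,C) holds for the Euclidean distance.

d(A,B) = √(6² + 5²) = √61 ≈ 7.8102, d(B,C) = √(3² + 5²) = √34 ≈ 5.831, d(A,C) = √(3² + 0²) = √9 = 3.
d(A,C) = 3 ≤ 7.8102 + 5.831 = 13.6412. Triangle inequality is satisfied.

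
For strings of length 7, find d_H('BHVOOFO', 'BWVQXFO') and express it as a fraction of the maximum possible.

Differing positions: 2, 4, 5. Hamming distance = 3. The maximum possible Hamming distance for length-7 strings is 7, so d_H/7 = 3/7 ≈ 0.4286.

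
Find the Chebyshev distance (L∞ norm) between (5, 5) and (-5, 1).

max(|x_i - y_i|) = max(|5 - (-5)|, |5 - 1|) = max(10, 4) = 10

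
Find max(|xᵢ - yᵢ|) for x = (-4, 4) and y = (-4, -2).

max(|x_i - y_i|) = max(|-4 - (-4)|, |4 - (-2)|) = max(0, 6) = 6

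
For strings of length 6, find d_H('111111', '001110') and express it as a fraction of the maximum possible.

Differing positions: 1, 2, 6. Hamming distance = 3. The maximum possible Hamming distance for length-6 strings is 6, so d_H/6 = 3/6 = 0.5.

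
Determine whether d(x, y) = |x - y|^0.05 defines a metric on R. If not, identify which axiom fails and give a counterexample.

Yes. With 0 < p = 0.05 ≤ 1, d(x,y) = |x-y|^0.05 is a metric on R. Non-negativity and symmetry are immediate; |x-y|^0.05 = 0 ⟺ |x-y| = 0 ⟺ x = y. For the triangle inequality, the function t ↦ t^0.05 is subadditive on [0,∞) when p ≤ 1, so |x-z|^0.05 ≤ (|x-y| + |y-z|)^0.05 ≤ |x-y|^0.05 + |y-z|^0.05.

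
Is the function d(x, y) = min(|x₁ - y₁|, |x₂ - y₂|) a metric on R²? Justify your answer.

No. d fails identity of indiscernibles: take x = (-2, 0) and y = (-2, 6). Then d(x,y) = min(|-2 - (-2)|, |0 - 6|) = min(0, 6) = 0, yet x ≠ y.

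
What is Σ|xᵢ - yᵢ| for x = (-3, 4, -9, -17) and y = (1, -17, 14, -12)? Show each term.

Σ|x_i - y_i| = |-3 - 1| + |4 - (-17)| + |-9 - 14| + |-17 - (-12)| = 4 + 21 + 23 + 5 = 53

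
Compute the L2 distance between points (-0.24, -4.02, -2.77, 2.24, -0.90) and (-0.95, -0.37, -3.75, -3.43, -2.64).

(Σ|x_i - y_i|^2)^(1/2) = (|-0.24 - (-0.95)|^2 + |-4.02 - (-0.37)|^2 + |-2.77 - (-3.75)|^2 + |2.24 - (-3.43)|^2 + |-0.9 - (-2.64)|^2)^(1/2)
= (0.71^2 + 3.65^2 + 0.98^2 + 5.67^2 + 1.74^2)^(1/2) = (0.5041 + 13.3225 + 0.9604 + 32.1489 + 3.0276)^(1/2) = (49.9635)^(1/2) ≈ 7.0685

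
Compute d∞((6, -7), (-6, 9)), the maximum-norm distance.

max(|x_i - y_i|) = max(|6 - (-6)|, |-7 - 9|) = max(12, 16) = 16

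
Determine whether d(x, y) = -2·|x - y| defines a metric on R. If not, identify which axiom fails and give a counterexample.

No. With c = -2 < 0, d fails non-negativity: d(6, 14) = -2·|6 - 14| = -2·8 = -16 < 0.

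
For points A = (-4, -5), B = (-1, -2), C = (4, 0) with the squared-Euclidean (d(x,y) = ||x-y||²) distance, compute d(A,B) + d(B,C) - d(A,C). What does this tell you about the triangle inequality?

d(A,B) = 3² + 3² = 18, d(B,C) = 5² + 2² = 29, d(A,C) = 8² + 5² = 89.
d(A,B) + d(B,C) - d(A,C) = 18 + 29 - 89 = 47 - 89 = -42. This is < 0, so the triangle inequality FAILS for these points (squared-Euclidean is not a metric).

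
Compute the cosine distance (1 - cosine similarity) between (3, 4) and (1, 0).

With u = (3, 4), v = (1, 0):
u·v = 3·1 + 4·0 = 3 + 0 = 3.
|u| = √(3² + 4²) = √25, |v| = √(1² + 0²) = √1, so |u||v| = √(25·1) = √25 = 5.
cos θ = (u·v)/(|u||v|) = 3/5 = 0.6
Cosine distance = 1 - cos θ = 1 - 0.6 = 0.4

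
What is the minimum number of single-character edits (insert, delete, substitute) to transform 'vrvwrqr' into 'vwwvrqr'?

Let D[i][j] be the edit distance between the first i characters of 'vrvwrqr' and the first j characters of 'vwwvrqr', with D[i][0] = i, D[0][j] = j, and D[i][j] = D[i-1][j-1] if the characters match, else 1 + min(D[i-1][j], D[i][j-1], D[i-1][j-1]). Filling the table (rows: prefixes of 'vrvwrqr', columns: prefixes of 'vwwvrqr'):
     ε  v  w  w  v  r  q  r
  ε  0  1  2  3  4  5  6  7
  v  1  0  1  2  3  4  5  6
  r  2  1  1  2  3  3  4  5
  v  3  2  2  2  2  3  4  5
  w  4  3  2  2  3  3  4  5
  r  5  4  3  3  3  3  4  4
  q  6  5  4  4  4  4  3  4
  r  7  6  5  5  5  4  4  3
The bottom-right entry gives D[7][7] = 3, so no sequence of fewer than 3 edits works. Backtracking through the table gives one optimal edit sequence (3 edits):
  vrvwrqr → vwvwrqr (sub r→w @2)
  vwvwrqr → vwwwrqr (sub v→w @3)
  vwwwrqr → vwwvrqr (sub w→v @4)
Edit distance = 3.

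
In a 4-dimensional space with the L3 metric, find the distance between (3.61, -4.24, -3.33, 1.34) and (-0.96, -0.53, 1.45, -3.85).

(Σ|x_i - y_i|^3)^(1/3) = (|3.61 - (-0.96)|^3 + |-4.24 - (-0.53)|^3 + |-3.33 - 1.45|^3 + |1.34 - (-3.85)|^3)^(1/3)
= (4.57^3 + 3.71^3 + 4.78^3 + 5.19^3)^(1/3) ≈ (95.444 + 51.0648 + 109.2154 + 139.7984)^(1/3) = (395.5226)^(1/3) ≈ 7.3405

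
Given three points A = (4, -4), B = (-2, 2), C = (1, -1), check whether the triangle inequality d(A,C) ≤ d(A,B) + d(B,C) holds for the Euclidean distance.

d(A,B) = √(6² + 6²) = √72 ≈ 8.4853, d(B,C) = √(3² + 3²) = √18 ≈ 4.2426, d(A,C) = √(3² + 3²) = √18 ≈ 4.2426.
d(A,C) ≈ 4.2426 ≤ 8.4853 + 4.2426 = 12.7279. Triangle inequality is satisfied.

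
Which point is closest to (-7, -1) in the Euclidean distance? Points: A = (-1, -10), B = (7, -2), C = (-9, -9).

Distances: d(A) ≈ 10.8167, d(B) ≈ 14.0357, d(C) ≈ 8.2462. Nearest: C = (-9, -9) with distance 8.2462.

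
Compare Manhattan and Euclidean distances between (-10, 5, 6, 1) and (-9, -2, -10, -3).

L1 = |-10 - (-9)| + |5 - (-2)| + |6 - (-10)| + |1 - (-3)| = 1 + 7 + 16 + 4 = 28
L2 = √(1² + 7² + 16² + 4²) = √322 ≈ 17.9444
L1 ≥ L2 always (equality iff movement is along one axis); L1 > L2 here.
Ratio L1/L2 = 28/√322 ≈ 1.5604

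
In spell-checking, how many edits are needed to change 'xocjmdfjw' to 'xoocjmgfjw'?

Let D[i][j] be the edit distance between the first i characters of 'xocjmdfjw' and the first j characters of 'xoocjmgfjw', with D[i][0] = i, D[0][j] = j, and D[i][j] = D[i-1][j-1] if the characters match, else 1 + min(D[i-1][j], D[i][j-1], D[i-1][j-1]). Filling the table (rows: prefixes of 'xocjmdfjw', columns: prefixes of 'xoocjmgfjw'):
     ε  x  o  o  c  j  m  g  f  j  w
  ε  0  1  2  3  4  5  6  7  8  9 10
  x  1  0  1  2  3  4  5  6  7  8  9
  o  2  1  0  1  2  3  4  5  6  7  8
  c  3  2  1  1  1  2  3  4  5  6  7
  j  4  3  2  2  2  1  2  3  4  5  6
  m  5  4  3  3  3  2  1  2  3  4  5
  d  6  5  4  4  4  3  2  2  3  4  5
  f  7  6  5  5  5  4  3  3  2  3  4
  j  8  7  6  6  6  5  4  4  3  2  3
  w  9  8  7  7  7  6  5  5  4  3  2
The bottom-right entry gives D[9][10] = 2, so no sequence of fewer than 2 edits works. Backtracking through the table gives one optimal edit sequence (2 edits):
  xocjmdfjw → xoocjmdfjw (ins o @2)
  xoocjmdfjw → xoocjmgfjw (sub d→g @7)
Edit distance = 2.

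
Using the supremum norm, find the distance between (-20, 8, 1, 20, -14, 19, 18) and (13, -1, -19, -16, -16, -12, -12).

max(|x_i - y_i|) = max(|-20 - 13|, |8 - (-1)|, |1 - (-19)|, |20 - (-16)|, |-14 - (-16)|, |19 - (-12)|, |18 - (-12)|) = max(33, 9, 20, 36, 2, 31, 30) = 36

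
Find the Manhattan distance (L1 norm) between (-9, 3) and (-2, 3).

Σ|x_i - y_i| = |-9 - (-2)| + |3 - 3| = 7 + 0 = 7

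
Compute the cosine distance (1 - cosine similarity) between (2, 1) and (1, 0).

With u = (2, 1), v = (1, 0):
u·v = 2·1 + 1·0 = 2 + 0 = 2.
|u| = √(2² + 1²) = √5, |v| = √(1² + 0²) = √1, so |u||v| = √(5·1) = √5.
cos θ = (u·v)/(|u||v|) = 2/√5 ≈ 0.8944
Cosine distance = 1 - cos θ ≈ 1 - 0.8944 = 0.1056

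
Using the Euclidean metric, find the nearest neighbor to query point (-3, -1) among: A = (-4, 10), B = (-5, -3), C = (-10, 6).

Distances: d(A) ≈ 11.0454, d(B) ≈ 2.8284, d(C) ≈ 9.8995. Nearest: B = (-5, -3) with distance 2.8284.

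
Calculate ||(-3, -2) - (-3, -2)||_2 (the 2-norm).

(Σ|x_i - y_i|^2)^(1/2) = (|-3 - (-3)|^2 + |-2 - (-2)|^2)^(1/2)
= (0^2 + 0^2)^(1/2) = (0 + 0)^(1/2) = (0)^(1/2) = 0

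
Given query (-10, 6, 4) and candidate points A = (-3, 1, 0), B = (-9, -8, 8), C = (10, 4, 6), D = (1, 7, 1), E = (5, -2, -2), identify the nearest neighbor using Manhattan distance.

Distances: d(A) = 16, d(B) = 19, d(C) = 24, d(D) = 15, d(E) = 29. Nearest: D = (1, 7, 1) with distance 15.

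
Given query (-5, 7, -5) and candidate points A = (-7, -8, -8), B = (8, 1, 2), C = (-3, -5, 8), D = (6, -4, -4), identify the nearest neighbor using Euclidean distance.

Distances: d(A) ≈ 15.4272, d(B) ≈ 15.9374, d(C) ≈ 17.8045, d(D) ≈ 15.5885. Nearest: A = (-7, -8, -8) with distance 15.4272.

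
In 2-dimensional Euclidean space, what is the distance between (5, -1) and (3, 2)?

√(Σ(x_i - y_i)²) = √((5 - 3)² + (-1 - 2)²)
= √(2² + (-3)²) = √(4 + 9) = √13 ≈ 3.6056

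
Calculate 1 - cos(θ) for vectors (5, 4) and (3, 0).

With u = (5, 4), v = (3, 0):
u·v = 5·3 + 4·0 = 15 + 0 = 15.
|u| = √(5² + 4²) = √41, |v| = √(3² + 0²) = √9, so |u||v| = √(41·9) = √369.
cos θ = (u·v)/(|u||v|) = 15/√369 ≈ 0.7809
Cosine distance = 1 - cos θ ≈ 1 - 0.7809 = 0.2191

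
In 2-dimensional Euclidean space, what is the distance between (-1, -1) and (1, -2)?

√(Σ(x_i - y_i)²) = √((-1 - 1)² + (-1 - (-2))²)
= √((-2)² + 1²) = √(4 + 1) = √5 ≈ 2.2361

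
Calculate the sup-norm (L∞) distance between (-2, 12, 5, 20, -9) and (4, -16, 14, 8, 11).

max(|x_i - y_i|) = max(|-2 - 4|, |12 - (-16)|, |5 - 14|, |20 - 8|, |-9 - 11|) = max(6, 28, 9, 12, 20) = 28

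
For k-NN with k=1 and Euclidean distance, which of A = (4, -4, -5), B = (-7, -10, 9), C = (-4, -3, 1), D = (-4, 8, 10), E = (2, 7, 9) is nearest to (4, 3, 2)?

Distances: d(A) ≈ 9.8995, d(B) ≈ 18.412, d(C) ≈ 10.0499, d(D) ≈ 12.3693, d(E) ≈ 8.3066. Nearest: E = (2, 7, 9) with distance 8.3066.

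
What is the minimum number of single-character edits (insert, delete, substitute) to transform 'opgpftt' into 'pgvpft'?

Let D[i][j] be the edit distance between the first i characters of 'opgpftt' and the first j characters of 'pgvpft', with D[i][0] = i, D[0][j] = j, and D[i][j] = D[i-1][j-1] if the characters match, else 1 + min(D[i-1][j], D[i][j-1], D[i-1][j-1]). Filling the table (rows: prefixes of 'opgpftt', columns: prefixes of 'pgvpft'):
     ε  p  g  v  p  f  t
  ε  0  1  2  3  4  5  6
  o  1  1  2  3  4  5  6
  p  2  1  2  3  3  4  5
  g  3  2  1  2  3  4  5
  p  4  3  2  2  2  3  4
  f  5  4  3  3  3  2  3
  t  6  5  4  4  4  3  2
  t  7  6  5  5  5  4  3
The bottom-right entry gives D[7][6] = 3, so no sequence of fewer than 3 edits works. Backtracking through the table gives one optimal edit sequence (3 edits):
  opgpftt → pgpftt (del o @1)
  pgpftt → pgvpftt (ins v @3)
  pgvpftt → pgvpft (del t @6)
Edit distance = 3.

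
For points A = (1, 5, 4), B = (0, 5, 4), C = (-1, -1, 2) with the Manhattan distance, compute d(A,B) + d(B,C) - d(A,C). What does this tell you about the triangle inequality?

d(A,B) = 1 + 0 + 0 = 1, d(B,C) = 1 + 6 + 2 = 9, d(A,C) = 2 + 6 + 2 = 10.
d(A,B) + d(B,C) - d(A,C) = 1 + 9 - 10 = 10 - 10 = 0. This is ≥ 0, so the triangle inequality holds for these points.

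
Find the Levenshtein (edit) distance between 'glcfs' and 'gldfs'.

Let D[i][j] be the edit distance between the first i characters of 'glcfs' and the first j characters of 'gldfs', with D[i][0] = i, D[0][j] = j, and D[i][j] = D[i-1][j-1] if the characters match, else 1 + min(D[i-1][j], D[i][j-1], D[i-1][j-1]). Filling the table (rows: prefixes of 'glcfs', columns: prefixes of 'gldfs'):
     ε  g  l  d  f  s
  ε  0  1  2  3  4  5
  g  1  0  1  2  3  4
  l  2  1  0  1  2  3
  c  3  2  1  1  2  3
  f  4  3  2  2  1  2
  s  5  4  3  3  2  1
The bottom-right entry gives D[5][5] = 1, so no sequence of fewer than 1 edit works. Backtracking through the table gives one optimal edit sequence (1 edit):
  glcfs → gldfs (sub c→d @3)
Edit distance = 1.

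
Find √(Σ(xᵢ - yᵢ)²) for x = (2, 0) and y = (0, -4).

√(Σ(x_i - y_i)²) = √((2 - 0)² + (0 - (-4))²)
= √(2² + 4²) = √(4 + 16) = √20 ≈ 4.4721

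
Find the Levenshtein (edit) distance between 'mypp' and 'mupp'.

Let D[i][j] be the edit distance between the first i characters of 'mypp' and the first j characters of 'mupp', with D[i][0] = i, D[0][j] = j, and D[i][j] = D[i-1][j-1] if the characters match, else 1 + min(D[i-1][j], D[i][j-1], D[i-1][j-1]). Filling the table (rows: prefixes of 'mypp', columns: prefixes of 'mupp'):
     ε  m  u  p  p
  ε  0  1  2  3  4
  m  1  0  1  2  3
  y  2  1  1  2  3
  p  3  2  2  1  2
  p  4  3  3  2  1
The bottom-right entry gives D[4][4] = 1, so no sequence of fewer than 1 edit works. Backtracking through the table gives one optimal edit sequence (1 edit):
  mypp → mupp (sub y→u @2)
Edit distance = 1.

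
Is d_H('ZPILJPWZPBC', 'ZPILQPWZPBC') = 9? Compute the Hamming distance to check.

Differing positions: 5. Hamming distance = 1, so the claim that d_H = 9 is false.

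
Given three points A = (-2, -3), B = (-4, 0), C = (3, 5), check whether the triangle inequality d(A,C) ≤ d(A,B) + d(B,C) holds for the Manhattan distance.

d(A,B) = 2 + 3 = 5, d(B,C) = 7 + 5 = 12, d(A,C) = 5 + 8 = 13.
d(A,C) = 13 ≤ 5 + 12 = 17. Triangle inequality is satisfied.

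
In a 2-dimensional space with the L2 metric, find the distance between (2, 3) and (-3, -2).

(Σ|x_i - y_i|^2)^(1/2) = (|2 - (-3)|^2 + |3 - (-2)|^2)^(1/2)
= (5^2 + 5^2)^(1/2) = (25 + 25)^(1/2) = (50)^(1/2) ≈ 7.0711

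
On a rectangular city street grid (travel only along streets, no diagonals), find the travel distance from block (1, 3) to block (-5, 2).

Σ|x_i - y_i| = |1 - (-5)| + |3 - 2| = 6 + 1 = 7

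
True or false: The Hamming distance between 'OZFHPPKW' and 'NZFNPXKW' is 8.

Differing positions: 1, 4, 6. Hamming distance = 3, so the claim that d_H = 8 is false.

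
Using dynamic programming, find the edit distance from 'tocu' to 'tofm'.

Let D[i][j] be the edit distance between the first i characters of 'tocu' and the first j characters of 'tofm', with D[i][0] = i, D[0][j] = j, and D[i][j] = D[i-1][j-1] if the characters match, else 1 + min(D[i-1][j], D[i][j-1], D[i-1][j-1]). Filling the table (rows: prefixes of 'tocu', columns: prefixes of 'tofm'):
     ε  t  o  f  m
  ε  0  1  2  3  4
  t  1  0  1  2  3
  o  2  1  0  1  2
  c  3  2  1  1  2
  u  4  3  2  2  2
The bottom-right entry gives D[4][4] = 2, so no sequence of fewer than 2 edits works. Backtracking through the table gives one optimal edit sequence (2 edits):
  tocu → tofu (sub c→f @3)
  tofu → tofm (sub u→m @4)
Edit distance = 2.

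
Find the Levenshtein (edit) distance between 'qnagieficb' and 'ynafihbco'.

Let D[i][j] be the edit distance between the first i characters of 'qnagieficb' and the first j characters of 'ynafihbco', with D[i][0] = i, D[0][j] = j, and D[i][j] = D[i-1][j-1] if the characters match, else 1 + min(D[i-1][j], D[i][j-1], D[i-1][j-1]). Filling the table (rows: prefixes of 'qnagieficb', columns: prefixes of 'ynafihbco'):
     ε  y  n  a  f  i  h  b  c  o
  ε  0  1  2  3  4  5  6  7  8  9
  q  1  1  2  3  4  5  6  7  8  9
  n  2  2  1  2  3  4  5  6  7  8
  a  3  3  2  1  2  3  4  5  6  7
  g  4  4  3  2  2  3  4  5  6  7
  i  5  5  4  3  3  2  3  4  5  6
  e  6  6  5  4  4  3  3  4  5  6
  f  7  7  6  5  4  4  4  4  5  6
  i  8  8  7  6  5  4  5  5  5  6
  c  9  9  8  7  6  5  5  6  5  6
  b 10 10  9  8  7  6  6  5  6  6
The bottom-right entry gives D[10][9] = 6, so no sequence of fewer than 6 edits works. Backtracking through the table gives one optimal edit sequence (6 edits):
  qnagieficb → ynagieficb (sub q→y @1)
  ynagieficb → ynafieficb (sub g→f @4)
  ynafieficb → ynafificb (del e @6)
  ynafificb → ynafihicb (sub f→h @6)
  ynafihicb → ynafihbcb (sub i→b @7)
  ynafihbcb → ynafihbco (sub b→o @9)
Edit distance = 6.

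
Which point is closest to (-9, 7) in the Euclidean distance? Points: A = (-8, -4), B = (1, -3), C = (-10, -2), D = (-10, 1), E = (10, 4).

Distances: d(A) ≈ 11.0454, d(B) ≈ 14.1421, d(C) ≈ 9.0554, d(D) ≈ 6.0828, d(E) ≈ 19.2354. Nearest: D = (-10, 1) with distance 6.0828.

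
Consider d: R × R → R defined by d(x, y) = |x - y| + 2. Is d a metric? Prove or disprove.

No. d fails identity of indiscernibles (specifically d(x,x) = 0): d(-2, -2) = |-2 - (-2)| + 2 = 0 + 2 = 2 ≠ 0.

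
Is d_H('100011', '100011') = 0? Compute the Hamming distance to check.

Differing positions: none. Hamming distance = 0, so the claim is true.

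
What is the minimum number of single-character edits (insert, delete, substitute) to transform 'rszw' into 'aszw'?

Let D[i][j] be the edit distance between the first i characters of 'rszw' and the first j characters of 'aszw', with D[i][0] = i, D[0][j] = j, and D[i][j] = D[i-1][j-1] if the characters match, else 1 + min(D[i-1][j], D[i][j-1], D[i-1][j-1]). Filling the table (rows: prefixes of 'rszw', columns: prefixes of 'aszw'):
     ε  a  s  z  w
  ε  0  1  2  3  4
  r  1  1  2  3  4
  s  2  2  1  2  3
  z  3  3  2  1  2
  w  4  4  3  2  1
The bottom-right entry gives D[4][4] = 1, so no sequence of fewer than 1 edit works. Backtracking through the table gives one optimal edit sequence (1 edit):
  rszw → aszw (sub r→a @1)
Edit distance = 1.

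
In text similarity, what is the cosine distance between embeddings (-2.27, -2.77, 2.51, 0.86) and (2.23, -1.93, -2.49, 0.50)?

With u = (-2.27, -2.77, 2.51, 0.86), v = (2.23, -1.93, -2.49, 0.50):
u·v = (-2.27)·2.23 + (-2.77)·(-1.93) + 2.51·(-2.49) + 0.86·0.5 = (-5.0621) + 5.3461 + (-6.2499) + 0.43 = -5.5359.
|u| = √((-2.27)² + (-2.77)² + 2.51² + 0.86²) = √(5.1529 + 7.6729 + 6.3001 + 0.7396) = √19.8655, |v| = √(2.23² + (-1.93)² + (-2.49)² + 0.5²) = √(4.9729 + 3.7249 + 6.2001 + 0.25) = √15.1479.
cos θ = (u·v)/(|u||v|) = -5.5359/(√19.8655·√15.1479) ≈ -0.3191
Cosine distance = 1 - cos θ ≈ 1 - (-0.3191) = 1.3191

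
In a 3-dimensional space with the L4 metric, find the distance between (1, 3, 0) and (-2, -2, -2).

(Σ|x_i - y_i|^4)^(1/4) = (|1 - (-2)|^4 + |3 - (-2)|^4 + |0 - (-2)|^4)^(1/4)
= (3^4 + 5^4 + 2^4)^(1/4) = (81 + 625 + 16)^(1/4) = (722)^(1/4) ≈ 5.1836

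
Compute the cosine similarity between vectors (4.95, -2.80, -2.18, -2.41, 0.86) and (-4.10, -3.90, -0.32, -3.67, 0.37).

With u = (4.95, -2.80, -2.18, -2.41, 0.86), v = (-4.10, -3.90, -0.32, -3.67, 0.37):
u·v = 4.95·(-4.1) + (-2.8)·(-3.9) + (-2.18)·(-0.32) + (-2.41)·(-3.67) + 0.86·0.37 = (-20.295) + 10.92 + 0.6976 + 8.8447 + 0.3182 = 0.4855.
|u| = √(4.95² + (-2.8)² + (-2.18)² + (-2.41)² + 0.86²) = √(24.5025 + 7.84 + 4.7524 + 5.8081 + 0.7396) = √43.6426, |v| = √((-4.1)² + (-3.9)² + (-0.32)² + (-3.67)² + 0.37²) = √(16.81 + 15.21 + 0.1024 + 13.4689 + 0.1369) = √45.7282.
cos θ = (u·v)/(|u||v|) = 0.4855/(√43.6426·√45.7282) ≈ 0.0109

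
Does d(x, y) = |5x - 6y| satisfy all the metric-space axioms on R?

No. d fails symmetry: d(3, 2) = |5·3 - 6·2| = |3| = 3, but d(2, 3) = |5·2 - 6·3| = |-8| = 8. Since 3 ≠ 8, d(x,y) ≠ d(y,x) in general.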